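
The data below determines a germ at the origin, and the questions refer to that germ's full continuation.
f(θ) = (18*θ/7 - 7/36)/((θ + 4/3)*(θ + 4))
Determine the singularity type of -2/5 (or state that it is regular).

Denominator factors: θ + 4 = 18/5 at θ = -2/5; θ + 4/3 = 14/15 at θ = -2/5 — none vanishes.
So the germ continues analytically to -2/5.

The point is a regular point.


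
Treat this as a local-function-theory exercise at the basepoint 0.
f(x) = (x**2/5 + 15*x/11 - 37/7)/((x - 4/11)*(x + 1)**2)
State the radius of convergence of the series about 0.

Denominator factor (x + 1)^2: pole of order 2 at -1, modulus 1.
Denominator factor (x - 4/11): pole of order 1 at 4/11, modulus 4/11.
The radius of convergence is the smallest modulus among the singular points: 4/11.

The radius of convergence is 4/11.


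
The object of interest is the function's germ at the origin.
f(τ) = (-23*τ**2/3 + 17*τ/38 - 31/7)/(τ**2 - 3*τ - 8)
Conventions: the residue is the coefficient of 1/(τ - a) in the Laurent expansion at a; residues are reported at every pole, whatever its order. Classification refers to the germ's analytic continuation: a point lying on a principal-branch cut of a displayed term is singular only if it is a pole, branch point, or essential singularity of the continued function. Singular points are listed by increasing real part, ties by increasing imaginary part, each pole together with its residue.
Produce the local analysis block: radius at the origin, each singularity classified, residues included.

Denominator factor (τ**2 - 3*τ - 8): discriminant 41, real irrational roots 3/2 + (1/2)*sqrt(41) and 3/2 - (1/2)*sqrt(41); poles of order 1, moduli 3/2 + (1/2)*sqrt(41) and -3/2 + (1/2)*sqrt(41).
The radius of convergence is the smallest modulus among the singular points: -3/2 + (1/2)*sqrt(41).
The factor τ**2 - 3*τ - 8 splits as (τ - a)(τ - a') with a = 3/2 - (1/2)*sqrt(41), a' = 3/2 + (1/2)*sqrt(41). At the order-1 pole a set g(τ) = (τ - a)*f(τ) = [-23*τ**2/3 + 17*τ/38 - 31/7] / (τ - a').
Simple pole: residue = g(a) at a = 3/2 - (1/2)*sqrt(41), which is -857/76 + (158947/65436)*sqrt(41).
The factor τ**2 - 3*τ - 8 splits as (τ - a)(τ - a') with a = 3/2 + (1/2)*sqrt(41), a' = 3/2 - (1/2)*sqrt(41). At the order-1 pole a set g(τ) = (τ - a)*f(τ) = [-23*τ**2/3 + 17*τ/38 - 31/7] / (τ - a').
Simple pole: residue = g(a) at a = 3/2 + (1/2)*sqrt(41), which is -857/76 - (158947/65436)*sqrt(41).
List the singular points by increasing real part (a conjugate pair: the negative imaginary part first).

Radius of convergence at 0: -3/2 + (1/2)*sqrt(41).
At 3/2 - (1/2)*sqrt(41): a pole of order 1; residue -857/76 + (158947/65436)*sqrt(41).
At 3/2 + (1/2)*sqrt(41): a pole of order 1; residue -857/76 - (158947/65436)*sqrt(41).


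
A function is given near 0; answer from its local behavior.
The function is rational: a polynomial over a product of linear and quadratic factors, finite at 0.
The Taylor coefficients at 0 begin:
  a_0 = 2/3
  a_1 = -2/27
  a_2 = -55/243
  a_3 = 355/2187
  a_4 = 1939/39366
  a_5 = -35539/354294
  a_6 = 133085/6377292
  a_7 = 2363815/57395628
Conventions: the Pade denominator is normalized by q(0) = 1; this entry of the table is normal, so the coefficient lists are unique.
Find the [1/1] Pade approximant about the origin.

Taylor coefficients needed (read off): a_0 = 2/3, a_1 = -2/27, a_2 = -55/243.
Write the denominator as Q(z) = 1 + q1*z. Requiring Q*f - P = O(z^3) with deg P <= 1 kills the coefficients of z^2..z^2 in Q*f:
  z^2: a_2 + q1*a_1 = 0, i.e. -55/243 + (-2/27)*q1 = 0.
Solving this linear system: q1 = -55/18.
The numerator is Q*f truncated at degree 1: P0 = a_0 = 2/3; P1 = a_1 + q1*a_0 = -19/9.

The Pade approximant has numerator coefficients [2/3, -19/9]; denominator coefficients [1, -55/18].


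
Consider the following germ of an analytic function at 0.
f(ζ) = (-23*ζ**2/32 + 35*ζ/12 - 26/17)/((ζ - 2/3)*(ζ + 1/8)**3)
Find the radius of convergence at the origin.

The radius of convergence is 1/8.

Denominator factor (ζ + 1/8)^3: pole of order 3 at -1/8, modulus 1/8.
Denominator factor (ζ - 2/3): pole of order 1 at 2/3, modulus 2/3.
The radius of convergence is the smallest modulus among the singular points: 1/8.


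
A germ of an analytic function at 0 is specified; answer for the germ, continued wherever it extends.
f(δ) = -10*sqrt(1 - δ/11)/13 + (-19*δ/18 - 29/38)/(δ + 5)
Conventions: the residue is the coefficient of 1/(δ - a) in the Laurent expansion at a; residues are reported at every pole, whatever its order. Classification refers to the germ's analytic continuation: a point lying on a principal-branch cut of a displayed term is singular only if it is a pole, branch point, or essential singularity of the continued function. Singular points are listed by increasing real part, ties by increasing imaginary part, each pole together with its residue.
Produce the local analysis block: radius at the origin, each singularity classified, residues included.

Radius of convergence at 0: 5.
At -5: a pole of order 1; residue 772/171.
At 11: an algebraic (square-root) branch point.

Denominator factor (δ + 5): pole of order 1 at -5, modulus 5.
Branch term (-10/13)*sqrt(1 - δ/(11)): its argument vanishes at δ = 11, a square-root branch point, modulus 11.
The radius of convergence is the smallest modulus among the singular points: 5.
The branch term is analytic at -5 and contributes nothing to the residue; only the rational part matters.
At the order-1 pole -5 set g(δ) = (δ - (-5))*(rational part) = -19*δ/18 - 29/38.
Simple pole: residue = g(a) at a = -5, which is 772/171.
List the singular points by increasing real part (a conjugate pair: the negative imaginary part first).


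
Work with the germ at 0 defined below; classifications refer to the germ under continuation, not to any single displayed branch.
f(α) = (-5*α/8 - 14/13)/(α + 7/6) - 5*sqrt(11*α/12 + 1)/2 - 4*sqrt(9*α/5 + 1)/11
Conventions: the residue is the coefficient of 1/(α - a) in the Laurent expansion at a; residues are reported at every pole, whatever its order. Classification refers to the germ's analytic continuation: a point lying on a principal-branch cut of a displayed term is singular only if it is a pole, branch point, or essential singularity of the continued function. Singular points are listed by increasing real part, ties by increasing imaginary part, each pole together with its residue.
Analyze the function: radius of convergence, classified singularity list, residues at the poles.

Radius of convergence at 0: 5/9.
At -7/6: a pole of order 1; residue -217/624.
At -12/11: an algebraic (square-root) branch point.
At -5/9: an algebraic (square-root) branch point.

Denominator factor (α + 7/6): pole of order 1 at -7/6, modulus 7/6.
Branch term (-5/2)*sqrt(1 - α/(-12/11)): its argument vanishes at α = -12/11, a square-root branch point, modulus 12/11.
Branch term (-4/11)*sqrt(1 - α/(-5/9)): its argument vanishes at α = -5/9, a square-root branch point, modulus 5/9.
The radius of convergence is the smallest modulus among the singular points: 5/9.
The branch terms are analytic at -7/6 and contribute nothing to the residue; only the rational part matters.
At the order-1 pole -7/6 set g(α) = (α - (-7/6))*(rational part) = -5*α/8 - 14/13.
Simple pole: residue = g(a) at a = -7/6, which is -217/624.
List the singular points by increasing real part (a conjugate pair: the negative imaginary part first).


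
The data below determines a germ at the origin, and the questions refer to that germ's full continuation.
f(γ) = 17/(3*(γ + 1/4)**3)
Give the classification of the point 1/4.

The point is a regular point.

Denominator factors: γ + 1/4 = 1/2 at γ = 1/4 — none vanishes.
So the germ continues analytically to 1/4.


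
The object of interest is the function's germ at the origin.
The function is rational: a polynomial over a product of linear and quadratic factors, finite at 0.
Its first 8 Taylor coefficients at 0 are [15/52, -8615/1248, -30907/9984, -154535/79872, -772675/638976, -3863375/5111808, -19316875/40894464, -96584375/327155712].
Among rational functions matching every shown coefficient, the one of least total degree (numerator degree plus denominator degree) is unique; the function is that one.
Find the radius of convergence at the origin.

The radius of convergence is 8/5.

No rational of total degree below 3 reproduces all 8 coefficients; solving the [2/1] Pade equations on them gives f(α) = (-39*α**2/20 + 34*α/3 - 6/13)/(α - 8/5), whose expansion matches every shown term.
Denominator factor (α - 8/5): pole of order 1 at 8/5, modulus 8/5.
The radius of convergence is the smallest modulus among the singular points: 8/5.


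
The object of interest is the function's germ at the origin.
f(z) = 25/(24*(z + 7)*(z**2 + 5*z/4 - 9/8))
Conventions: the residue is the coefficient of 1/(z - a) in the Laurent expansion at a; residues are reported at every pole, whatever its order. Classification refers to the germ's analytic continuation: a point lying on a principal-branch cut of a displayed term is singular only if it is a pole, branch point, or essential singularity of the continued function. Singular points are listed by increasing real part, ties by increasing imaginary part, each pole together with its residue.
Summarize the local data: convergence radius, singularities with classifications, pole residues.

Radius of convergence at 0: -5/8 + (1/8)*sqrt(97).
At -7: a pole of order 1; residue 25/939.
At -5/8 - (1/8)*sqrt(97): a pole of order 1; residue -25/1878 - (425/60722)*sqrt(97).
At -5/8 + (1/8)*sqrt(97): a pole of order 1; residue -25/1878 + (425/60722)*sqrt(97).

Denominator factor (z + 7): pole of order 1 at -7, modulus 7.
Denominator factor (z**2 + 5*z/4 - 9/8): discriminant 97/16, real irrational roots -5/8 + (1/8)*sqrt(97) and -5/8 - (1/8)*sqrt(97); poles of order 1, moduli -5/8 + (1/8)*sqrt(97) and 5/8 + (1/8)*sqrt(97).
The radius of convergence is the smallest modulus among the singular points: -5/8 + (1/8)*sqrt(97).
At the order-1 pole -7 set g(z) = (z - (-7))*f(z) = 25/(24*(z**2 + 5*z/4 - 9/8)).
Simple pole: residue = g(a) at a = -7, which is 25/939.
The factor z**2 + 5*z/4 - 9/8 splits as (z - a)(z - a') with a = -5/8 - (1/8)*sqrt(97), a' = -5/8 + (1/8)*sqrt(97). At the order-1 pole a set g(z) = (z - a)*f(z) = [25/(24*(z + 7))] / (z - a').
Simple pole: residue = g(a) at a = -5/8 - (1/8)*sqrt(97), which is -25/1878 - (425/60722)*sqrt(97).
The factor z**2 + 5*z/4 - 9/8 splits as (z - a)(z - a') with a = -5/8 + (1/8)*sqrt(97), a' = -5/8 - (1/8)*sqrt(97). At the order-1 pole a set g(z) = (z - a)*f(z) = [25/(24*(z + 7))] / (z - a').
Simple pole: residue = g(a) at a = -5/8 + (1/8)*sqrt(97), which is -25/1878 + (425/60722)*sqrt(97).
List the singular points by increasing real part (a conjugate pair: the negative imaginary part first).


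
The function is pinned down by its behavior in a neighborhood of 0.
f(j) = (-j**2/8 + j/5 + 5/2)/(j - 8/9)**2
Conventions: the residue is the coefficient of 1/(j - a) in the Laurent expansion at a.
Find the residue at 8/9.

The residue is -1/45.

At the order-2 pole 8/9 set g(j) = (j - (8/9))^2*f(j) = -j**2/8 + j/5 + 5/2.
Order-2 pole: residue = g'(a); g'(8/9) = -1/45, so the residue is -1/45.


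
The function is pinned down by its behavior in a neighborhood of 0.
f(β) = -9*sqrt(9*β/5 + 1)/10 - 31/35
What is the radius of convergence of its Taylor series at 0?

The radius of convergence is 5/9.

Branch term (-9/10)*sqrt(1 - β/(-5/9)): its argument vanishes at β = -5/9, a square-root branch point, modulus 5/9.
The radius of convergence is the smallest modulus among the singular points: 5/9.


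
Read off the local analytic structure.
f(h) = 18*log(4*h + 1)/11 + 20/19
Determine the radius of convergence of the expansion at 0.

The radius of convergence is 1/4.

Branch term (18/11)*log(1 - h/(-1/4)): its argument vanishes at h = -1/4, a logarithmic branch point, modulus 1/4.
The radius of convergence is the smallest modulus among the singular points: 1/4.


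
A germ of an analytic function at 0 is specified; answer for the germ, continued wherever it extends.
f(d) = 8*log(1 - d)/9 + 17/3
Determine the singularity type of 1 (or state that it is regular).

The point is a logarithmic branch point.

The term (8/9)*log(1 - d/(1)) has argument 1 - 1/(1) = 0 at 1: a logarithmic (infinitely-sheeted) branch point; the remaining terms are analytic or single-valued there.


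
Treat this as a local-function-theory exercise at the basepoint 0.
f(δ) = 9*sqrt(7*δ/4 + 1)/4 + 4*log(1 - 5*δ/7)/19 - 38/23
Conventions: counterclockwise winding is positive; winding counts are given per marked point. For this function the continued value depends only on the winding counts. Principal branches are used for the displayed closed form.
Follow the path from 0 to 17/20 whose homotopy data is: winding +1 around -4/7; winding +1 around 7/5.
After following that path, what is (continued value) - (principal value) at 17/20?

The rational part is single-valued and drops out of the difference; each branch term changes only by its own monodromy.
(4/19)*log(1 - δ/(7/5)): each positive loop around 7/5 adds 2*pi*i to the log, so winding +1 contributes (4/19)*(1)*2*pi*i = (8/19)*pi*i.
(9/4)*sqrt(1 - δ/(-4/7)): winding +1 is odd, the square root flips sign, contributing -2*(9/4)*sqrt(1 - (17/20)/(-4/7)) = -2*(9/4)*sqrt(199/80) = -(9/40)*sqrt(995).
Summing the contributions at δ = 17/20 gives (-(9/40)*sqrt(995)) + ((8/19)*pi)*i.

Continued minus principal equals (-(9/40)*sqrt(995)) + ((8/19)*pi)*i.


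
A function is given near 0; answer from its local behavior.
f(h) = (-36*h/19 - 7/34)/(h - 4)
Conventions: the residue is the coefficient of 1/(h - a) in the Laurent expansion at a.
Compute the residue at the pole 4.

At the order-1 pole 4 set g(h) = (h - (4))*f(h) = -36*h/19 - 7/34.
Simple pole: residue = g(a) at a = 4, which is -5029/646.

The residue is -5029/646.


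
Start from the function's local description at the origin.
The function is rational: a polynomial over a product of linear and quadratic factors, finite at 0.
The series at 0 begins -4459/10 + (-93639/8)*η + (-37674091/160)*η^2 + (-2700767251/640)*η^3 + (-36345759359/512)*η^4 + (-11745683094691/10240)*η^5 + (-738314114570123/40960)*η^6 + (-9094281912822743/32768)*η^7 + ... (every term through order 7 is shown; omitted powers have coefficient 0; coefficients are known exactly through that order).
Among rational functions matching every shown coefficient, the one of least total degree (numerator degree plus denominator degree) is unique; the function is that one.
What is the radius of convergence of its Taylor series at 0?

No rational of total degree below 5 reproduces all 8 coefficients; solving the [0/5] Pade equations on them gives f(η) = -26/(5*(η + 4/7)*(η**2 - 2*η + 1/7)**2), whose expansion matches every shown term.
Denominator factor (η**2 - 2*η + 1/7)^2: discriminant 24/7, real irrational roots 1 + (1/7)*sqrt(42) and 1 - (1/7)*sqrt(42); poles of order 2, moduli 1 + (1/7)*sqrt(42) and 1 - (1/7)*sqrt(42).
Denominator factor (η + 4/7): pole of order 1 at -4/7, modulus 4/7.
The radius of convergence is the smallest modulus among the singular points: 1 - (1/7)*sqrt(42).

The radius of convergence is 1 - (1/7)*sqrt(42).


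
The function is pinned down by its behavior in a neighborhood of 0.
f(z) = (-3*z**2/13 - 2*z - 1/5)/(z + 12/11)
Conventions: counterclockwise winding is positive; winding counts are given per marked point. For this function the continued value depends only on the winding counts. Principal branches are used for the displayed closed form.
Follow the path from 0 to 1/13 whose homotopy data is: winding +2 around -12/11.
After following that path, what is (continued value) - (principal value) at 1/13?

Continued minus principal equals 0.

The function is rational, hence single-valued: continuing it around any pole returns the same value, so the difference is 0.


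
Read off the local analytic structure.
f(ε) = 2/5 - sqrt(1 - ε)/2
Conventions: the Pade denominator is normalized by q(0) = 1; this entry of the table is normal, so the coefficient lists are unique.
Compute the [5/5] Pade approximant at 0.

Taylor coefficients needed (expand at 0): a_0 = -1/10, a_1 = 1/4, a_2 = 1/16, a_3 = 1/32, a_4 = 5/256, a_5 = 7/512, a_6 = 21/2048, a_7 = 33/4096, a_8 = 429/65536, a_9 = 715/131072, a_10 = 2431/524288.
Write the denominator as Q(ε) = 1 + q1*ε + q2*ε^2 + q3*ε^3 + q4*ε^4 + q5*ε^5. Requiring Q*f - P = O(ε^11) with deg P <= 5 kills the coefficients of ε^6..ε^10 in Q*f:
  ε^6: a_6 + q1*a_5 + q2*a_4 + q3*a_3 + q4*a_2 + q5*a_1 = 0, i.e. 21/2048 + (7/512)*q1 + (5/256)*q2 + (1/32)*q3 + (1/16)*q4 + (1/4)*q5 = 0.
  ε^7: a_7 + q1*a_6 + q2*a_5 + q3*a_4 + q4*a_3 + q5*a_2 = 0, i.e. 33/4096 + (21/2048)*q1 + (7/512)*q2 + (5/256)*q3 + (1/32)*q4 + (1/16)*q5 = 0.
  ε^8: a_8 + q1*a_7 + q2*a_6 + q3*a_5 + q4*a_4 + q5*a_3 = 0, i.e. 429/65536 + (33/4096)*q1 + (21/2048)*q2 + (7/512)*q3 + (5/256)*q4 + (1/32)*q5 = 0.
  ε^9: a_9 + q1*a_8 + q2*a_7 + q3*a_6 + q4*a_5 + q5*a_4 = 0, i.e. 715/131072 + (429/65536)*q1 + (33/4096)*q2 + (21/2048)*q3 + (7/512)*q4 + (5/256)*q5 = 0.
  ε^10: a_10 + q1*a_9 + q2*a_8 + q3*a_7 + q4*a_6 + q5*a_5 = 0, i.e. 2431/524288 + (715/131072)*q1 + (429/65536)*q2 + (33/4096)*q3 + (21/2048)*q4 + (7/512)*q5 = 0.
Solving this linear system: q1 = -9/4, q2 = 7/4, q3 = -35/64, q4 = 15/256, q5 = -1/1024.
The numerator is Q*f truncated at degree 5: P0 = a_0 = -1/10; P1 = a_1 + q1*a_0 = 19/40; P2 = a_2 + q1*a_1 + q2*a_0 = -27/40; P3 = a_3 + q1*a_2 + q2*a_1 + q3*a_0 = 49/128; P4 = a_4 + q1*a_3 + q2*a_2 + q3*a_1 + q4*a_0 = -43/512; P5 = a_5 + q1*a_4 + q2*a_3 + q3*a_2 + q4*a_1 + q5*a_0 = 51/10240.

The Pade approximant has numerator coefficients [-1/10, 19/40, -27/40, 49/128, -43/512, 51/10240]; denominator coefficients [1, -9/4, 7/4, -35/64, 15/256, -1/1024].


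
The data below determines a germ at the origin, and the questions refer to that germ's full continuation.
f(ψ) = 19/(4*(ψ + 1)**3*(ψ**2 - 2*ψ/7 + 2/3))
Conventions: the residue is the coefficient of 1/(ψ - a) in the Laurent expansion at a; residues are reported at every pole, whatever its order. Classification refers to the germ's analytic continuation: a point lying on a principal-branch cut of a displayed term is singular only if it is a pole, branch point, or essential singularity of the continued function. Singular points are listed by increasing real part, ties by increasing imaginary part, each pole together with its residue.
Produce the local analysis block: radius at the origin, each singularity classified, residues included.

Radius of convergence at 0: (1/3)*sqrt(6).
At -1: a pole of order 3; residue 575757/275684.
At (1/7) - ((1/21)*sqrt(285))*i: a pole of order 1; residue (-575757/551368) - ((5859/344605)*sqrt(285))*i.
At (1/7) + ((1/21)*sqrt(285))*i: a pole of order 1; residue (-575757/551368) + ((5859/344605)*sqrt(285))*i.

Denominator factor (ψ**2 - 2*ψ/7 + 2/3): discriminant -380/147, complex-conjugate roots (1/7) + ((1/21)*sqrt(285))*i and (1/7) - ((1/21)*sqrt(285))*i; poles of order 1, moduli (1/3)*sqrt(6) and (1/3)*sqrt(6).
Denominator factor (ψ + 1)^3: pole of order 3 at -1, modulus 1.
The radius of convergence is the smallest modulus among the singular points: (1/3)*sqrt(6).
At the order-3 pole -1 set g(ψ) = (ψ - (-1))^3*f(ψ) = 19/(4*(ψ**2 - 2*ψ/7 + 2/3)).
Order-3 pole: residue = g''(a)/2; g''(-1) = 575757/137842, so the residue is 575757/275684.
The factor ψ**2 - 2*ψ/7 + 2/3 splits as (ψ - a)(ψ - a') with a = (1/7) - ((1/21)*sqrt(285))*i, a' = (1/7) + ((1/21)*sqrt(285))*i. At the order-1 pole a set g(ψ) = (ψ - a)*f(ψ) = [19/(4*(ψ + 1)**3)] / (ψ - a').
Simple pole: residue = g(a) at a = (1/7) - ((1/21)*sqrt(285))*i, which is (-575757/551368) - ((5859/344605)*sqrt(285))*i.
The factor ψ**2 - 2*ψ/7 + 2/3 splits as (ψ - a)(ψ - a') with a = (1/7) + ((1/21)*sqrt(285))*i, a' = (1/7) - ((1/21)*sqrt(285))*i. At the order-1 pole a set g(ψ) = (ψ - a)*f(ψ) = [19/(4*(ψ + 1)**3)] / (ψ - a').
Simple pole: residue = g(a) at a = (1/7) + ((1/21)*sqrt(285))*i, which is (-575757/551368) + ((5859/344605)*sqrt(285))*i.
List the singular points by increasing real part (a conjugate pair: the negative imaginary part first).


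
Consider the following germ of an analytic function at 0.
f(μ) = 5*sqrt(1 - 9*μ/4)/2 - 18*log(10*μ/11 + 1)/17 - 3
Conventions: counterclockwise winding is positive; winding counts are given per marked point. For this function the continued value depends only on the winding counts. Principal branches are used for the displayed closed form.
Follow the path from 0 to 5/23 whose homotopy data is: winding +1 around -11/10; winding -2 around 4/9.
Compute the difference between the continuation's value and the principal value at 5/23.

Continued minus principal equals -(36/17)*pi*i.

The rational part is single-valued and drops out of the difference; each branch term changes only by its own monodromy.
(-18/17)*log(1 - μ/(-11/10)): each positive loop around -11/10 adds 2*pi*i to the log, so winding +1 contributes (-18/17)*(1)*2*pi*i = -(36/17)*pi*i.
(5/2)*sqrt(1 - μ/(4/9)): winding -2 is even, the square root returns to the same sheet, contribution 0.
Summing the contributions at μ = 5/23 gives -(36/17)*pi*i.


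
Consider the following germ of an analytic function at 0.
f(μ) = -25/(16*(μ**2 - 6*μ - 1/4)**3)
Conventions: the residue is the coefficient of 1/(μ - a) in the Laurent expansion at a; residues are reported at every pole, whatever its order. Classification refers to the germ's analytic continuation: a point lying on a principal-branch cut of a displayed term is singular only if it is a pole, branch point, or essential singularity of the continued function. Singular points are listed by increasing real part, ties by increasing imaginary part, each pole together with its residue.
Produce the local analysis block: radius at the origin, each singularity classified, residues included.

Radius of convergence at 0: -3 + (1/2)*sqrt(37).
At 3 - (1/2)*sqrt(37): a pole of order 3; residue (75/405224)*sqrt(37).
At 3 + (1/2)*sqrt(37): a pole of order 3; residue -(75/405224)*sqrt(37).

Denominator factor (μ**2 - 6*μ - 1/4)^3: discriminant 37, real irrational roots 3 + (1/2)*sqrt(37) and 3 - (1/2)*sqrt(37); poles of order 3, moduli 3 + (1/2)*sqrt(37) and -3 + (1/2)*sqrt(37).
The radius of convergence is the smallest modulus among the singular points: -3 + (1/2)*sqrt(37).
The factor μ**2 - 6*μ - 1/4 splits as (μ - a)(μ - a') with a = 3 - (1/2)*sqrt(37), a' = 3 + (1/2)*sqrt(37). At the order-3 pole a set g(μ) = (μ - a)^3*f(μ) = [-25/16] / (μ - a')^3.
Order-3 pole: residue = g''(a)/2; g''(3 - (1/2)*sqrt(37)) = (75/202612)*sqrt(37), so the residue is (75/405224)*sqrt(37).
The factor μ**2 - 6*μ - 1/4 splits as (μ - a)(μ - a') with a = 3 + (1/2)*sqrt(37), a' = 3 - (1/2)*sqrt(37). At the order-3 pole a set g(μ) = (μ - a)^3*f(μ) = [-25/16] / (μ - a')^3.
Order-3 pole: residue = g''(a)/2; g''(3 + (1/2)*sqrt(37)) = -(75/202612)*sqrt(37), so the residue is -(75/405224)*sqrt(37).
List the singular points by increasing real part (a conjugate pair: the negative imaginary part first).


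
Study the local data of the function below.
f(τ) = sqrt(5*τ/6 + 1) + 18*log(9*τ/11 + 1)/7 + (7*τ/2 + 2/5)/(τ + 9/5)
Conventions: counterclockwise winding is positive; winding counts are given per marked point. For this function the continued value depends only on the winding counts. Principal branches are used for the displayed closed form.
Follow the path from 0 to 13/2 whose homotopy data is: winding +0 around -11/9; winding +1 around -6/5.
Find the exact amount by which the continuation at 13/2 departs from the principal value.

The rational part is single-valued and drops out of the difference; each branch term changes only by its own monodromy.
(1)*sqrt(1 - τ/(-6/5)): winding +1 is odd, the square root flips sign, contributing -2*(1)*sqrt(1 - (13/2)/(-6/5)) = -2*(1)*sqrt(77/12) = -(1/3)*sqrt(231).
(18/7)*log(1 - τ/(-11/9)): winding 0 around -11/9, so this term returns to its principal value, contribution 0.
Summing the contributions at τ = 13/2 gives -(1/3)*sqrt(231).

Continued minus principal equals -(1/3)*sqrt(231).


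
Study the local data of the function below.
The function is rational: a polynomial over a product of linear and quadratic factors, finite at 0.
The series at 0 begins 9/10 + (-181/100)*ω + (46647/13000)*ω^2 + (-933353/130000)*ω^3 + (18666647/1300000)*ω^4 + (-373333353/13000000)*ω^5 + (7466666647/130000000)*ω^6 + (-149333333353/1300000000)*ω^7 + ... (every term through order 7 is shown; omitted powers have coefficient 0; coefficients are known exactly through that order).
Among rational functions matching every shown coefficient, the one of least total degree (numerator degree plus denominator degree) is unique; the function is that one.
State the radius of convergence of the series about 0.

No rational of total degree below 4 reproduces all 8 coefficients; solving the [2/2] Pade equations on them gives f(ω) = (2*ω**2/13 + ω/2 - 9/2)/((ω - 10)*(ω + 1/2)), whose expansion matches every shown term.
Denominator factor (ω - 10): pole of order 1 at 10, modulus 10.
Denominator factor (ω + 1/2): pole of order 1 at -1/2, modulus 1/2.
The radius of convergence is the smallest modulus among the singular points: 1/2.

The radius of convergence is 1/2.


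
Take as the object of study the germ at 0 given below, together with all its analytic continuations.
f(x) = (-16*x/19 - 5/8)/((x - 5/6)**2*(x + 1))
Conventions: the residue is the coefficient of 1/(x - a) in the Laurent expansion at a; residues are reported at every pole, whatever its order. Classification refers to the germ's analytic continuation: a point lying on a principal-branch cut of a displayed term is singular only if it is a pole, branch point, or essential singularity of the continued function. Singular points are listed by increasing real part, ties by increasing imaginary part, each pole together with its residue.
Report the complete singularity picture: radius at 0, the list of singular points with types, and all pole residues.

Radius of convergence at 0: 5/6.
At -1: a pole of order 1; residue 27/418.
At 5/6: a pole of order 2; residue -27/418.

Denominator factor (x - 5/6)^2: pole of order 2 at 5/6, modulus 5/6.
Denominator factor (x + 1): pole of order 1 at -1, modulus 1.
The radius of convergence is the smallest modulus among the singular points: 5/6.
At the order-1 pole -1 set g(x) = (x - (-1))*f(x) = (-16*x/19 - 5/8)/(x - 5/6)**2.
Simple pole: residue = g(a) at a = -1, which is 27/418.
At the order-2 pole 5/6 set g(x) = (x - (5/6))^2*f(x) = (-16*x/19 - 5/8)/(x + 1).
Order-2 pole: residue = g'(a); g'(5/6) = -27/418, so the residue is -27/418.
List the singular points by increasing real part (a conjugate pair: the negative imaginary part first).


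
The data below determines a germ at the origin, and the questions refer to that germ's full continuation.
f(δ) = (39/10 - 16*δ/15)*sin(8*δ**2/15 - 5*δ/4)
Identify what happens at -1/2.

The point is a regular point.

There is no denominator, hence no pole anywhere.
The factor sin(8*δ**2/15 - 5*δ/4) is entire.
So the germ continues analytically to -1/2.


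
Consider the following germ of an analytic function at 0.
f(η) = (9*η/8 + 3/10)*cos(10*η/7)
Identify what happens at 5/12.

The point is a regular point.

There is no denominator, hence no pole anywhere.
The factor cos(10*η/7) is entire.
So the germ continues analytically to 5/12.


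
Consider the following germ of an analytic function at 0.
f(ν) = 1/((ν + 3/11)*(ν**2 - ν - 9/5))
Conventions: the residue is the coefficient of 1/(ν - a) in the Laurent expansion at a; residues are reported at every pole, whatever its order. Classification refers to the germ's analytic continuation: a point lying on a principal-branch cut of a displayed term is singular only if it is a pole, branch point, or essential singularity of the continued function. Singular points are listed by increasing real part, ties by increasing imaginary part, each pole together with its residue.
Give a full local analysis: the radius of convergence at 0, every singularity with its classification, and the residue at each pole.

Denominator factor (ν + 3/11): pole of order 1 at -3/11, modulus 3/11.
Denominator factor (ν**2 - ν - 9/5): discriminant 41/5, real irrational roots 1/2 + (1/10)*sqrt(205) and 1/2 - (1/10)*sqrt(205); poles of order 1, moduli 1/2 + (1/10)*sqrt(205) and -1/2 + (1/10)*sqrt(205).
The radius of convergence is the smallest modulus among the singular points: 3/11.
The factor ν**2 - ν - 9/5 splits as (ν - a)(ν - a') with a = 1/2 - (1/10)*sqrt(205), a' = 1/2 + (1/10)*sqrt(205). At the order-1 pole a set g(ν) = (ν - a)*f(ν) = [1/(ν + 3/11)] / (ν - a').
Simple pole: residue = g(a) at a = 1/2 - (1/10)*sqrt(205), which is 605/1758 + (935/72078)*sqrt(205).
At the order-1 pole -3/11 set g(ν) = (ν - (-3/11))*f(ν) = 1/(ν**2 - ν - 9/5).
Simple pole: residue = g(a) at a = -3/11, which is -605/879.
The factor ν**2 - ν - 9/5 splits as (ν - a)(ν - a') with a = 1/2 + (1/10)*sqrt(205), a' = 1/2 - (1/10)*sqrt(205). At the order-1 pole a set g(ν) = (ν - a)*f(ν) = [1/(ν + 3/11)] / (ν - a').
Simple pole: residue = g(a) at a = 1/2 + (1/10)*sqrt(205), which is 605/1758 - (935/72078)*sqrt(205).
List the singular points by increasing real part (a conjugate pair: the negative imaginary part first).

Radius of convergence at 0: 3/11.
At 1/2 - (1/10)*sqrt(205): a pole of order 1; residue 605/1758 + (935/72078)*sqrt(205).
At -3/11: a pole of order 1; residue -605/879.
At 1/2 + (1/10)*sqrt(205): a pole of order 1; residue 605/1758 - (935/72078)*sqrt(205).


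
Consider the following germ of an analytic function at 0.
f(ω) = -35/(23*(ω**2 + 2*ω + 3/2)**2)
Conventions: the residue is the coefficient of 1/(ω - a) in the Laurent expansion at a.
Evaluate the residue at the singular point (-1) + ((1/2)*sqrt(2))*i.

The residue is ((35/46)*sqrt(2))*i.

The factor ω**2 + 2*ω + 3/2 splits as (ω - a)(ω - a') with a = (-1) + ((1/2)*sqrt(2))*i, a' = (-1) - ((1/2)*sqrt(2))*i. At the order-2 pole a set g(ω) = (ω - a)^2*f(ω) = [-35/23] / (ω - a')^2.
Order-2 pole: residue = g'(a); g'((-1) + ((1/2)*sqrt(2))*i) = ((35/46)*sqrt(2))*i, so the residue is ((35/46)*sqrt(2))*i.


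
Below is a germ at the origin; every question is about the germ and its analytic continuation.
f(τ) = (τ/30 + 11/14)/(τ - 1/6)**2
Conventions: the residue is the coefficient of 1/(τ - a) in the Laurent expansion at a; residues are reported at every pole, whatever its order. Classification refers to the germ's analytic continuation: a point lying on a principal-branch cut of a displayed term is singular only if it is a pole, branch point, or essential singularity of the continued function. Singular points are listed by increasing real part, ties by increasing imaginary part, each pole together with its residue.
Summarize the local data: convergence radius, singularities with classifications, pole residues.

Denominator factor (τ - 1/6)^2: pole of order 2 at 1/6, modulus 1/6.
The radius of convergence is the smallest modulus among the singular points: 1/6.
At the order-2 pole 1/6 set g(τ) = (τ - (1/6))^2*f(τ) = τ/30 + 11/14.
Order-2 pole: residue = g'(a); g'(1/6) = 1/30, so the residue is 1/30.

Radius of convergence at 0: 1/6.
At 1/6: a pole of order 2; residue 1/30.


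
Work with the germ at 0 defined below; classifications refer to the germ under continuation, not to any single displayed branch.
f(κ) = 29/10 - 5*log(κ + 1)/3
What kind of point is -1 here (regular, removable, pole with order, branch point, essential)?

The point is a logarithmic branch point.

The term (-5/3)*log(1 - κ/(-1)) has argument 1 - -1/(-1) = 0 at -1: a logarithmic (infinitely-sheeted) branch point; the remaining terms are analytic or single-valued there.


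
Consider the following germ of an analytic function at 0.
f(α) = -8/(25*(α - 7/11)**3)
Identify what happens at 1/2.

Denominator factors: α - 7/11 = -3/22 at α = 1/2 — none vanishes.
So the germ continues analytically to 1/2.

The point is a regular point.


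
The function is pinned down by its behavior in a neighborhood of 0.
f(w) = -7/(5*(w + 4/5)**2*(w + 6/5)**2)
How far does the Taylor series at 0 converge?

Denominator factor (w + 6/5)^2: pole of order 2 at -6/5, modulus 6/5.
Denominator factor (w + 4/5)^2: pole of order 2 at -4/5, modulus 4/5.
The radius of convergence is the smallest modulus among the singular points: 4/5.

The radius of convergence is 4/5.


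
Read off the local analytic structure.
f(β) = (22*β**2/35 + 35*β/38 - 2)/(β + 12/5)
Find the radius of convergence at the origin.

The radius of convergence is 12/5.

Denominator factor (β + 12/5): pole of order 1 at -12/5, modulus 12/5.
The radius of convergence is the smallest modulus among the singular points: 12/5.


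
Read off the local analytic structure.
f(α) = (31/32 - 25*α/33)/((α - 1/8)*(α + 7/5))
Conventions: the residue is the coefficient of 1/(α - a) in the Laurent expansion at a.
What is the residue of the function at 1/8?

The residue is 4615/8052.

At the order-1 pole 1/8 set g(α) = (α - (1/8))*f(α) = (31/32 - 25*α/33)/(α + 7/5).
Simple pole: residue = g(a) at a = 1/8, which is 4615/8052.


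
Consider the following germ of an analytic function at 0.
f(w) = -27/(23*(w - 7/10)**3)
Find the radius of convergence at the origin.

Denominator factor (w - 7/10)^3: pole of order 3 at 7/10, modulus 7/10.
The radius of convergence is the smallest modulus among the singular points: 7/10.

The radius of convergence is 7/10.


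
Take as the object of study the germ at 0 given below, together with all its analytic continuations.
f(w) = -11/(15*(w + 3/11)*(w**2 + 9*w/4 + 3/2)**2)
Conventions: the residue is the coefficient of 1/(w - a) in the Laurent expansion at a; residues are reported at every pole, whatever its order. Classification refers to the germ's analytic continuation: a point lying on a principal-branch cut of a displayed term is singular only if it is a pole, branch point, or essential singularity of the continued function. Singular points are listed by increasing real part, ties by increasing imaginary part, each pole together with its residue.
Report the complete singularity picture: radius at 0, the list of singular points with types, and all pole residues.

Denominator factor (w + 3/11): pole of order 1 at -3/11, modulus 3/11.
Denominator factor (w**2 + 9*w/4 + 3/2)^2: discriminant -15/16, complex-conjugate roots (-9/8) + ((1/8)*sqrt(15))*i and (-9/8) - ((1/8)*sqrt(15))*i; poles of order 2, moduli (1/2)*sqrt(6) and (1/2)*sqrt(6).
The radius of convergence is the smallest modulus among the singular points: 3/11.
The factor w**2 + 9*w/4 + 3/2 splits as (w - a)(w - a') with a = (-9/8) - ((1/8)*sqrt(15))*i, a' = (-9/8) + ((1/8)*sqrt(15))*i. At the order-2 pole a set g(w) = (w - a)^2*f(w) = [-11/(15*(w + 3/11))] / (w - a')^2.
Order-2 pole: residue = g'(a); g'((-9/8) - ((1/8)*sqrt(15))*i) = (1288408/3243375) + ((39688/72075)*sqrt(15))*i, so the residue is (1288408/3243375) + ((39688/72075)*sqrt(15))*i.
The factor w**2 + 9*w/4 + 3/2 splits as (w - a)(w - a') with a = (-9/8) + ((1/8)*sqrt(15))*i, a' = (-9/8) - ((1/8)*sqrt(15))*i. At the order-2 pole a set g(w) = (w - a)^2*f(w) = [-11/(15*(w + 3/11))] / (w - a')^2.
Order-2 pole: residue = g'(a); g'((-9/8) + ((1/8)*sqrt(15))*i) = (1288408/3243375) - ((39688/72075)*sqrt(15))*i, so the residue is (1288408/3243375) - ((39688/72075)*sqrt(15))*i.
At the order-1 pole -3/11 set g(w) = (w - (-3/11))*f(w) = -11/(15*(w**2 + 9*w/4 + 3/2)**2).
Simple pole: residue = g(a) at a = -3/11, which is -2576816/3243375.
List the singular points by increasing real part (a conjugate pair: the negative imaginary part first).

Radius of convergence at 0: 3/11.
At (-9/8) - ((1/8)*sqrt(15))*i: a pole of order 2; residue (1288408/3243375) + ((39688/72075)*sqrt(15))*i.
At (-9/8) + ((1/8)*sqrt(15))*i: a pole of order 2; residue (1288408/3243375) - ((39688/72075)*sqrt(15))*i.
At -3/11: a pole of order 1; residue -2576816/3243375.


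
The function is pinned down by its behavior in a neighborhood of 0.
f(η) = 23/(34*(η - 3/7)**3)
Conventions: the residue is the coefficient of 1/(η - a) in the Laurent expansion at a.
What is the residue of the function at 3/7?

The residue is 0.

At the order-3 pole 3/7 set g(η) = (η - (3/7))^3*f(η) = 23/34.
Order-3 pole: residue = g''(a)/2; g''(3/7) = 0, so the residue is 0.


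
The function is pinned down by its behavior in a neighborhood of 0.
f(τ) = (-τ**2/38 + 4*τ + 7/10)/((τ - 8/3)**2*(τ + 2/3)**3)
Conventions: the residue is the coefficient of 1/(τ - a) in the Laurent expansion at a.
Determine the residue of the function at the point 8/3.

The residue is -318159/1900000.

At the order-2 pole 8/3 set g(τ) = (τ - (8/3))^2*f(τ) = (-τ**2/38 + 4*τ + 7/10)/(τ + 2/3)**3.
Order-2 pole: residue = g'(a); g'(8/3) = -318159/1900000, so the residue is -318159/1900000.


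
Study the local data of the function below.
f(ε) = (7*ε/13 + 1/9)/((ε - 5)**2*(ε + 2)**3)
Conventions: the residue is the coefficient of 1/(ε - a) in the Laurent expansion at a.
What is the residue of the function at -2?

The residue is 181/93639.

At the order-3 pole -2 set g(ε) = (ε - (-2))^3*f(ε) = (7*ε/13 + 1/9)/(ε - 5)**2.
Order-3 pole: residue = g''(a)/2; g''(-2) = 362/93639, so the residue is 181/93639.


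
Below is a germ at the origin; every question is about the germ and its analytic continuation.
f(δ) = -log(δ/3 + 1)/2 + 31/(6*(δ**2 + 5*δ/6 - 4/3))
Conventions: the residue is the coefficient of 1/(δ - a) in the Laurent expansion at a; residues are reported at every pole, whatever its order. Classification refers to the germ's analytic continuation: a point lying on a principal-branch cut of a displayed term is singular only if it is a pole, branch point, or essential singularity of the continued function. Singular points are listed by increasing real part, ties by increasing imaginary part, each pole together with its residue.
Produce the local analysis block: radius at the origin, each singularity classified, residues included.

Radius of convergence at 0: -5/12 + (1/12)*sqrt(217).
At -3: a logarithmic branch point.
At -5/12 - (1/12)*sqrt(217): a pole of order 1; residue -(1/7)*sqrt(217).
At -5/12 + (1/12)*sqrt(217): a pole of order 1; residue (1/7)*sqrt(217).

Denominator factor (δ**2 + 5*δ/6 - 4/3): discriminant 217/36, real irrational roots -5/12 + (1/12)*sqrt(217) and -5/12 - (1/12)*sqrt(217); poles of order 1, moduli -5/12 + (1/12)*sqrt(217) and 5/12 + (1/12)*sqrt(217).
Branch term (-1/2)*log(1 - δ/(-3)): its argument vanishes at δ = -3, a logarithmic branch point, modulus 3.
The radius of convergence is the smallest modulus among the singular points: -5/12 + (1/12)*sqrt(217).
The branch term is analytic at -5/12 - (1/12)*sqrt(217) and contributes nothing to the residue; only the rational part matters.
The factor δ**2 + 5*δ/6 - 4/3 splits as (δ - a)(δ - a') with a = -5/12 - (1/12)*sqrt(217), a' = -5/12 + (1/12)*sqrt(217). At the order-1 pole a set g(δ) = (δ - a)*(rational part) = [31/6] / (δ - a').
Simple pole: residue = g(a) at a = -5/12 - (1/12)*sqrt(217), which is -(1/7)*sqrt(217).
The branch term is analytic at -5/12 + (1/12)*sqrt(217) and contributes nothing to the residue; only the rational part matters.
The factor δ**2 + 5*δ/6 - 4/3 splits as (δ - a)(δ - a') with a = -5/12 + (1/12)*sqrt(217), a' = -5/12 - (1/12)*sqrt(217). At the order-1 pole a set g(δ) = (δ - a)*(rational part) = [31/6] / (δ - a').
Simple pole: residue = g(a) at a = -5/12 + (1/12)*sqrt(217), which is (1/7)*sqrt(217).
List the singular points by increasing real part (a conjugate pair: the negative imaginary part first).


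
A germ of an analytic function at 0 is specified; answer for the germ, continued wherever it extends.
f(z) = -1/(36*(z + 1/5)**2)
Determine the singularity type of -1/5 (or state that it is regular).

The denominator factor z + 1/5 vanishes at -1/5 and appears to the power 2; the numerator there equals -1/36, nonzero, and no other factor vanishes.
Hence a pole whose order is the multiplicity, 2.

The point is a pole of order 2.
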